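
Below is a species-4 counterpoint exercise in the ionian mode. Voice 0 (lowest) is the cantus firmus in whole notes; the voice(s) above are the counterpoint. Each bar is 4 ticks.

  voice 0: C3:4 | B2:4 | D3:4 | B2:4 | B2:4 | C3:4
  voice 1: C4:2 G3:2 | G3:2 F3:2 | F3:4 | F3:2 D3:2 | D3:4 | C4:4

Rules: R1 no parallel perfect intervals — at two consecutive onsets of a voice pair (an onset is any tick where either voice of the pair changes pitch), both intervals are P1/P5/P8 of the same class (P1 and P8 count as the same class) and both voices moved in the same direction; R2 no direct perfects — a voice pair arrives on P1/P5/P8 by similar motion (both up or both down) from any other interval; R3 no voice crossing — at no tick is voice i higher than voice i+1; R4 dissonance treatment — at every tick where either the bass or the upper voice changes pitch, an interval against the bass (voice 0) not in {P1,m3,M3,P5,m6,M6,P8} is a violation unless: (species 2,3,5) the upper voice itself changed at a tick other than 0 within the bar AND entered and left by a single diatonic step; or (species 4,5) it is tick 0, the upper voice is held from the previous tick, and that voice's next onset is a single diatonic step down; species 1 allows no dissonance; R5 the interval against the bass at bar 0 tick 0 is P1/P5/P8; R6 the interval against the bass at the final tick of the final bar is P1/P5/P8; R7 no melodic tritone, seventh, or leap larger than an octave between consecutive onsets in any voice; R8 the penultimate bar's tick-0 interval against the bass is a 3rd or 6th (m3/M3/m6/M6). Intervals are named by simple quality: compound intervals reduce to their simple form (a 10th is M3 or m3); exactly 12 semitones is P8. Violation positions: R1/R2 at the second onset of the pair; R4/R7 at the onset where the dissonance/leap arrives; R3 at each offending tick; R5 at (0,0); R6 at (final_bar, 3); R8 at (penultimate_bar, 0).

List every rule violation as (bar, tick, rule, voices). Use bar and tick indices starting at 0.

(1, 2, R4, (0, 1))
(3, 0, R4, (0, 1))
(5, 0, R2, (0, 1))
(5, 0, R7, (1,))

bar 0: v0=C3 v1=C4 downbeat P8
bar 1: v0=B2 v1=G3 downbeat m6
bar 2: v0=D3 v1=F3 downbeat m3
bar 3: v0=B2 v1=F3 downbeat TT
bar 4: v0=B2 v1=D3 downbeat m3
bar 5: v0=C3 v1=C4 downbeat P8
  -> R4 @ bar 1 tick 2 v(0, 1): B2/F3 TT untreated
  -> R4 @ bar 3 tick 0 v(0, 1): B2/F3 TT untreated
  -> R2 @ bar 5 tick 0 v(0, 1): B2/D3 m3 -> C3/C4 P8 similar
  -> R7 @ bar 5 tick 0 v(1,): D3->C4 leap 10st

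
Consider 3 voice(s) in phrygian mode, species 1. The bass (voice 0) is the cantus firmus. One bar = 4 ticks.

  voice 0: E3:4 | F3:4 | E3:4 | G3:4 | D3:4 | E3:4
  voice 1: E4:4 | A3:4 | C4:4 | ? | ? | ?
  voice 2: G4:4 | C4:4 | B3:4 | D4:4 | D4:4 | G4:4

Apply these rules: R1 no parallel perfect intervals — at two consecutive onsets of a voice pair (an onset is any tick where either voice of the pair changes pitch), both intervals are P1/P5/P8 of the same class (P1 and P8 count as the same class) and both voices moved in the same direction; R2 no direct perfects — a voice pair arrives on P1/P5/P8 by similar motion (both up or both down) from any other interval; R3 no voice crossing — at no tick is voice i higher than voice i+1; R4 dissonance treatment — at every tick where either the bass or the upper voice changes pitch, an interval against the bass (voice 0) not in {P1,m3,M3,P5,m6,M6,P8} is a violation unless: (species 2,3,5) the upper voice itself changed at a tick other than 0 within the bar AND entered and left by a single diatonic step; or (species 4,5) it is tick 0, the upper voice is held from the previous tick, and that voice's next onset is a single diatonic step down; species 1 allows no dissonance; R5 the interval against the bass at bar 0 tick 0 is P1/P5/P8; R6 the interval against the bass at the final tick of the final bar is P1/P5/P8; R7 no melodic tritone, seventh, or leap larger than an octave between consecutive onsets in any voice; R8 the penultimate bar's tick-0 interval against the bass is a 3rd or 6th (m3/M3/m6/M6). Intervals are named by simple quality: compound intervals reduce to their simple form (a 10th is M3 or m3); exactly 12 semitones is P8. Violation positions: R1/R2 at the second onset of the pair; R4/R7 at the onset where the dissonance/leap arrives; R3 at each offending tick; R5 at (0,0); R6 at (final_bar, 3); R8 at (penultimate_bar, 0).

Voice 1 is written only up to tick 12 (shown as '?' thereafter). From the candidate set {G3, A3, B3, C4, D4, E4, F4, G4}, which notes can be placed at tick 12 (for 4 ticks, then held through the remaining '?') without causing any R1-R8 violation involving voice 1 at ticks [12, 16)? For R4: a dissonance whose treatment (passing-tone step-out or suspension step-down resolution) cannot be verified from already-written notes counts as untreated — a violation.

G3: legal
A3: violates R4
B3: legal
C4: violates R4
D4: violates R2
E4: violates R3
F4: violates R3,R4
G4: violates R2,R3

{B3, G3}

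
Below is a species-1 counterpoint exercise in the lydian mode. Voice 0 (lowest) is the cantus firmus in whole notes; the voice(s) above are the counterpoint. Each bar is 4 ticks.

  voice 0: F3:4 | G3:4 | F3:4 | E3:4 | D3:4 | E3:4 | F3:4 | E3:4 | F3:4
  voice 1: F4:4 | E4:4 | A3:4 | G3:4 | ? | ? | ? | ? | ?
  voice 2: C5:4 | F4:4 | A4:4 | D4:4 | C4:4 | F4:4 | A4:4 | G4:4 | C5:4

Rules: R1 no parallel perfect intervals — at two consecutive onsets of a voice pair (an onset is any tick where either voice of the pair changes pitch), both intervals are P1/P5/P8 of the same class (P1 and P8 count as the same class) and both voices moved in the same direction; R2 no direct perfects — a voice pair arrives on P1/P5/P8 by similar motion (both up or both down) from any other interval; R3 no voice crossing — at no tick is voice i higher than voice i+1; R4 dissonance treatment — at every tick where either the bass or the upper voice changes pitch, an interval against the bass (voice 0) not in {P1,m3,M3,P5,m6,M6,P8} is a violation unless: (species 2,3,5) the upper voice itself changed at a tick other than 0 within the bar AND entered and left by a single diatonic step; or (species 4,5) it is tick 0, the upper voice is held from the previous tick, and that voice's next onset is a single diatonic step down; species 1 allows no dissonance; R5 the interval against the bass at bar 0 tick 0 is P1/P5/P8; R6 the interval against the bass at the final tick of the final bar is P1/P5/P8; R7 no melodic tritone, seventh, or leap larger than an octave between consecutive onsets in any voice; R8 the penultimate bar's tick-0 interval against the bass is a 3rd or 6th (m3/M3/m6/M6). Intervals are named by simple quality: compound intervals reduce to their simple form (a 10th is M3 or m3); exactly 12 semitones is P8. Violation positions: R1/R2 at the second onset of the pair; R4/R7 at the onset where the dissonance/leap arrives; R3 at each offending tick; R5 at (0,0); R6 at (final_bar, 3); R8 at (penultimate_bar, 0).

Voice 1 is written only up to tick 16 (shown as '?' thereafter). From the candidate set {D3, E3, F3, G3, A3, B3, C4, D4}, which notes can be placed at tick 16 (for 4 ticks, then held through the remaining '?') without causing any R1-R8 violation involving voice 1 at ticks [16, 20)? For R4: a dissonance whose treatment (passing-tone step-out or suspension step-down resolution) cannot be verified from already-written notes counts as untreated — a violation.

D3: violates R2
E3: violates R4
F3: violates R1
G3: violates R4
A3: legal
B3: legal
C4: violates R4
D4: violates R3

{A3, B3}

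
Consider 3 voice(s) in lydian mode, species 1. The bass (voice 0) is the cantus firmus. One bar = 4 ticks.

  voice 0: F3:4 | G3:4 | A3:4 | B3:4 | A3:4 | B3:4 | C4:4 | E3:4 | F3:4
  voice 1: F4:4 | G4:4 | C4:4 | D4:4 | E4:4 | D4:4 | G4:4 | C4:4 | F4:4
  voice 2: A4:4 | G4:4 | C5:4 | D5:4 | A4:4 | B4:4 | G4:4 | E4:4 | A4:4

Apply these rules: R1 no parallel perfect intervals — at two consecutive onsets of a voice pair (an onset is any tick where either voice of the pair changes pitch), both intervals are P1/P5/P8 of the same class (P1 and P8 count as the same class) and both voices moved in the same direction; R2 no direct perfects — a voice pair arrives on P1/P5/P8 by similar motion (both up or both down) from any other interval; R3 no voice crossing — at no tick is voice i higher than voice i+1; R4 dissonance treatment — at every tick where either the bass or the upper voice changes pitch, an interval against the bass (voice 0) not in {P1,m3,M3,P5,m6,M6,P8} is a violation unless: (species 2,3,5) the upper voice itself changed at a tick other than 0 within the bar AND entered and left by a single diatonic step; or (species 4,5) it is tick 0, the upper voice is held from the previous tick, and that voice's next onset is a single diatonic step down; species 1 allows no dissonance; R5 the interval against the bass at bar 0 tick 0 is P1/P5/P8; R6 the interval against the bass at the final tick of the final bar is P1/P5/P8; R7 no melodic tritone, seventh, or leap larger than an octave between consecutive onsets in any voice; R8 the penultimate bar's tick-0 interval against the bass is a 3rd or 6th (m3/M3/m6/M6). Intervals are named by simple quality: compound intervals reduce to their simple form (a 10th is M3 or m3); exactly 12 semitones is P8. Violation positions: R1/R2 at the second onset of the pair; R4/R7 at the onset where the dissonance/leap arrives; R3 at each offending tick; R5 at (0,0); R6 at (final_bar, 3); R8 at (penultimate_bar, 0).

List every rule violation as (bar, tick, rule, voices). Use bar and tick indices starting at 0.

(0, 0, R5, (0, 2))
(1, 0, R1, (0, 1))
(3, 0, R1, (1, 2))
(4, 0, R2, (0, 2))
(5, 0, R1, (0, 2))
(6, 0, R2, (0, 1))
(7, 0, R2, (0, 2))
(7, 0, R8, (0, 2))
(8, 0, R2, (0, 1))
(8, 3, R6, (0, 2))

bar 0: v0=F3 v1=F4 v2=A4 downbeat M3
bar 1: v0=G3 v1=G4 v2=G4 downbeat P8
bar 2: v0=A3 v1=C4 v2=C5 downbeat m3
bar 3: v0=B3 v1=D4 v2=D5 downbeat m3
bar 4: v0=A3 v1=E4 v2=A4 downbeat P8
bar 5: v0=B3 v1=D4 v2=B4 downbeat P8
bar 6: v0=C4 v1=G4 v2=G4 downbeat P5
bar 7: v0=E3 v1=C4 v2=E4 downbeat P8
bar 8: v0=F3 v1=F4 v2=A4 downbeat M3
  -> R5 @ bar 0 tick 0 v(0, 2): opens on M3
  -> R1 @ bar 1 tick 0 v(0, 1): F3/F4 P8 -> G3/G4 P8 similar
  -> R1 @ bar 3 tick 0 v(1, 2): C4/C5 P8 -> D4/D5 P8 similar
  -> R2 @ bar 4 tick 0 v(0, 2): B3/D5 m3 -> A3/A4 P8 similar
  -> R1 @ bar 5 tick 0 v(0, 2): A3/A4 P8 -> B3/B4 P8 similar
  -> R2 @ bar 6 tick 0 v(0, 1): B3/D4 m3 -> C4/G4 P5 similar
  -> R2 @ bar 7 tick 0 v(0, 2): C4/G4 P5 -> E3/E4 P8 similar
  -> R8 @ bar 7 tick 0 v(0, 2): penult P8 not 3rd/6th
  -> R2 @ bar 8 tick 0 v(0, 1): E3/C4 m6 -> F3/F4 P8 similar
  -> R6 @ bar 8 tick 3 v(0, 2): closes on M3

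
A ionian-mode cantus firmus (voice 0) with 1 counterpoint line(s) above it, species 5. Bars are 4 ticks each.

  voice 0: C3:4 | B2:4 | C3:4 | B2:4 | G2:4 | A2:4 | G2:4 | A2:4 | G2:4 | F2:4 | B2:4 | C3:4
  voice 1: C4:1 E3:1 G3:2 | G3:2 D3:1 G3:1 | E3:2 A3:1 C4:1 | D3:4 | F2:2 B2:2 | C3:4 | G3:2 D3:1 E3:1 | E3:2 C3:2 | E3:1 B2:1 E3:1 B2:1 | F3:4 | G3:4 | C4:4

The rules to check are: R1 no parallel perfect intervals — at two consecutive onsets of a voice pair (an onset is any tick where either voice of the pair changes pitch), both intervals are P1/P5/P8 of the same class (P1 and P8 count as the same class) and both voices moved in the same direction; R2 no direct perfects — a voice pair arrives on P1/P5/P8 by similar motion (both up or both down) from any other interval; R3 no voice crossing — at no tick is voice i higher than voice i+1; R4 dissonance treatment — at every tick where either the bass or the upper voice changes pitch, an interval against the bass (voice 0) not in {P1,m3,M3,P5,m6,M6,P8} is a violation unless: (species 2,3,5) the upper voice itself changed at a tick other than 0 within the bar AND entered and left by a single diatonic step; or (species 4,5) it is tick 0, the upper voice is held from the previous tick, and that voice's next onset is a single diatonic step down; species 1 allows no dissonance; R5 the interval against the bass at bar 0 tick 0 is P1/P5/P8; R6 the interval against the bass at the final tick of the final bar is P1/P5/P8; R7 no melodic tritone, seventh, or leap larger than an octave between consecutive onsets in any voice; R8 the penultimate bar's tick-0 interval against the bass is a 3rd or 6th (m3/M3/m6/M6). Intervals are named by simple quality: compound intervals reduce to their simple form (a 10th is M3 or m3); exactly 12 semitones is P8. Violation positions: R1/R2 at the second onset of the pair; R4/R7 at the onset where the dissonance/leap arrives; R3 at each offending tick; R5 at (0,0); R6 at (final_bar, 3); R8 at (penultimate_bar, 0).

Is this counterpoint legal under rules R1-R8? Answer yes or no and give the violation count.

bar 0: v0=C3 v1=C4 (P8)
bar 1: v0=B2 v1=G3 (m6)
bar 2: v0=C3 v1=E3 (M3)
bar 3: v0=B2 v1=D3 (m3)
bar 4: v0=G2 v1=F2 (M2)
bar 5: v0=A2 v1=C3 (m3)
bar 6: v0=G2 v1=G3 (P8)
bar 7: v0=A2 v1=E3 (P5)
bar 8: v0=G2 v1=E3 (M6)
bar 9: v0=F2 v1=F3 (P8)
bar 10: v0=B2 v1=G3 (m6)
bar 11: v0=C3 v1=C4 (P8)
  R7 @ bar3.0: C4->D3 leap 10st
  R3 @ bar4.0: G2 above F2
  R4 @ bar4.0: G2/F2 M2 untreated
  R3 @ bar4.1: G2 above F2
  R7 @ bar4.2: F2->B2 leap 6st
  R7 @ bar9.0: B2->F3 leap 6st
  R7 @ bar10.0: F2->B2 leap 6st
  R2 @ bar11.0: B2/G3 m6 -> C3/C4 P8 similar

No (8 violations)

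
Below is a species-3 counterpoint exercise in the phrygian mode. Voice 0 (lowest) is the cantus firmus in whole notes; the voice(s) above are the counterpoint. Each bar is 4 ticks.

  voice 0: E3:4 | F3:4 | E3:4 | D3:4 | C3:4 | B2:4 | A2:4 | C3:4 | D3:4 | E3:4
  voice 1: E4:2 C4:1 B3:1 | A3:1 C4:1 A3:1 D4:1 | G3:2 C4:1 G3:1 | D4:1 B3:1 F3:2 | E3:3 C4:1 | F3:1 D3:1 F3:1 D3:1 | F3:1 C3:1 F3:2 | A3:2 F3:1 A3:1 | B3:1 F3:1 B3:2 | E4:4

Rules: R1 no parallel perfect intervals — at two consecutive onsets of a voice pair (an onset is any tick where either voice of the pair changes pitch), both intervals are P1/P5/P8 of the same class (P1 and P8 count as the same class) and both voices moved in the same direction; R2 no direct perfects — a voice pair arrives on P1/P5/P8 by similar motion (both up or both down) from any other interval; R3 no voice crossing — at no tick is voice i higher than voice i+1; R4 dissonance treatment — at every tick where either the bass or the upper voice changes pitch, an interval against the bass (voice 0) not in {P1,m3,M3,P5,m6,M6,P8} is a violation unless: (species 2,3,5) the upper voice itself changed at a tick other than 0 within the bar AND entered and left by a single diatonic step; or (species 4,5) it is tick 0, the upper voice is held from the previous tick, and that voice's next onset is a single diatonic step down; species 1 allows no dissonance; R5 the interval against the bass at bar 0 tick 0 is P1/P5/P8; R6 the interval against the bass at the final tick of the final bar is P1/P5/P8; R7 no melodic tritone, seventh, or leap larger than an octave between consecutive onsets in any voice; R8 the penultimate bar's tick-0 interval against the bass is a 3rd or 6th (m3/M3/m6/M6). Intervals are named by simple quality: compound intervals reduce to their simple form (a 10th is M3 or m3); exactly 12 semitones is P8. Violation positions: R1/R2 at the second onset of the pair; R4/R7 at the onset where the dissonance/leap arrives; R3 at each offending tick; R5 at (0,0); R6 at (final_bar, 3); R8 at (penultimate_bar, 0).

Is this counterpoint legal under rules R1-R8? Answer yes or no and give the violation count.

bar 0: v0=E3 v1=E4 (P8)
bar 1: v0=F3 v1=A3 (M3)
bar 2: v0=E3 v1=G3 (m3)
bar 3: v0=D3 v1=D4 (P8)
bar 4: v0=C3 v1=E3 (M3)
bar 5: v0=B2 v1=F3 (TT)
bar 6: v0=A2 v1=F3 (m6)
bar 7: v0=C3 v1=A3 (M6)
bar 8: v0=D3 v1=B3 (M6)
bar 9: v0=E3 v1=E4 (P8)
  R7 @ bar3.2: B3->F3 leap 6st
  R4 @ bar5.0: B2/F3 TT untreated
  R4 @ bar5.2: B2/F3 TT untreated
  R4 @ bar7.2: C3/F3 P4 untreated
  R7 @ bar8.1: B3->F3 leap 6st
  R7 @ bar8.2: F3->B3 leap 6st
  R2 @ bar9.0: D3/B3 M6 -> E3/E4 P8 similar

No (7 violations)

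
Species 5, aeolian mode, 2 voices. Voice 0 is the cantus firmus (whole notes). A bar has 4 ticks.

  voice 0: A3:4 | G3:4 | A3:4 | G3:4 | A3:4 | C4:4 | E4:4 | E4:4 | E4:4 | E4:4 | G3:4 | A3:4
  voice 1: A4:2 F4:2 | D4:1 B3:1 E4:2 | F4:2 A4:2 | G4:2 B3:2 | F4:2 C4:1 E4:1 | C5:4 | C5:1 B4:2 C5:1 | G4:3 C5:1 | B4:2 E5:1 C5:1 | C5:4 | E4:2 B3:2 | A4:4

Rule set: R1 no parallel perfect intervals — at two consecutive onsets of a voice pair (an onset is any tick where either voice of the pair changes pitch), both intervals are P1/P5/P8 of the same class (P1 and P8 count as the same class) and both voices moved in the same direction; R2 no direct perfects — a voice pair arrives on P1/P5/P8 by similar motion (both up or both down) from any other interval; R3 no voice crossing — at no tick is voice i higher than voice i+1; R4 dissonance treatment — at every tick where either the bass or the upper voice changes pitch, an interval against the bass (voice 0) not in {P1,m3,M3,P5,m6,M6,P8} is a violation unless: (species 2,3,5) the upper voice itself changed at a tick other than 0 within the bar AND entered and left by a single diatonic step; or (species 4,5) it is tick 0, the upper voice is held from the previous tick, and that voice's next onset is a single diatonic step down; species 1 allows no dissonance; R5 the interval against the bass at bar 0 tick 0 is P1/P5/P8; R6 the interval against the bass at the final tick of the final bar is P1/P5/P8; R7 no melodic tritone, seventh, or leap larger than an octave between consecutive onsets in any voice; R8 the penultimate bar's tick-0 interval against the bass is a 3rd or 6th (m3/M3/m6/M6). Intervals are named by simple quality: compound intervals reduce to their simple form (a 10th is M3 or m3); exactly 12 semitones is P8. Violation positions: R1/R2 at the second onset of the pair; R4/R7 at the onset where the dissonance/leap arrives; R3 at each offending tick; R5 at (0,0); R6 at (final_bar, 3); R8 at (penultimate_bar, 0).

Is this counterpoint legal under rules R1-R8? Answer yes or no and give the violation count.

bar 0: v0=A3 v1=A4 (P8)
bar 1: v0=G3 v1=D4 (P5)
bar 2: v0=A3 v1=F4 (m6)
bar 3: v0=G3 v1=G4 (P8)
bar 4: v0=A3 v1=F4 (m6)
bar 5: v0=C4 v1=C5 (P8)
bar 6: v0=E4 v1=C5 (m6)
bar 7: v0=E4 v1=G4 (m3)
bar 8: v0=E4 v1=B4 (P5)
bar 9: v0=E4 v1=C5 (m6)
bar 10: v0=G3 v1=E4 (M6)
bar 11: v0=A3 v1=A4 (P8)
  R2 @ bar1.0: A3/F4 m6 -> G3/D4 P5 similar
  R1 @ bar3.0: A3/A4 P8 -> G3/G4 P8 similar
  R7 @ bar4.0: B3->F4 leap 6st
  R2 @ bar5.0: A3/E4 P5 -> C4/C5 P8 similar
  R2 @ bar11.0: G3/B3 M3 -> A3/A4 P8 similar
  R7 @ bar11.0: B3->A4 leap 10st

No (6 violations)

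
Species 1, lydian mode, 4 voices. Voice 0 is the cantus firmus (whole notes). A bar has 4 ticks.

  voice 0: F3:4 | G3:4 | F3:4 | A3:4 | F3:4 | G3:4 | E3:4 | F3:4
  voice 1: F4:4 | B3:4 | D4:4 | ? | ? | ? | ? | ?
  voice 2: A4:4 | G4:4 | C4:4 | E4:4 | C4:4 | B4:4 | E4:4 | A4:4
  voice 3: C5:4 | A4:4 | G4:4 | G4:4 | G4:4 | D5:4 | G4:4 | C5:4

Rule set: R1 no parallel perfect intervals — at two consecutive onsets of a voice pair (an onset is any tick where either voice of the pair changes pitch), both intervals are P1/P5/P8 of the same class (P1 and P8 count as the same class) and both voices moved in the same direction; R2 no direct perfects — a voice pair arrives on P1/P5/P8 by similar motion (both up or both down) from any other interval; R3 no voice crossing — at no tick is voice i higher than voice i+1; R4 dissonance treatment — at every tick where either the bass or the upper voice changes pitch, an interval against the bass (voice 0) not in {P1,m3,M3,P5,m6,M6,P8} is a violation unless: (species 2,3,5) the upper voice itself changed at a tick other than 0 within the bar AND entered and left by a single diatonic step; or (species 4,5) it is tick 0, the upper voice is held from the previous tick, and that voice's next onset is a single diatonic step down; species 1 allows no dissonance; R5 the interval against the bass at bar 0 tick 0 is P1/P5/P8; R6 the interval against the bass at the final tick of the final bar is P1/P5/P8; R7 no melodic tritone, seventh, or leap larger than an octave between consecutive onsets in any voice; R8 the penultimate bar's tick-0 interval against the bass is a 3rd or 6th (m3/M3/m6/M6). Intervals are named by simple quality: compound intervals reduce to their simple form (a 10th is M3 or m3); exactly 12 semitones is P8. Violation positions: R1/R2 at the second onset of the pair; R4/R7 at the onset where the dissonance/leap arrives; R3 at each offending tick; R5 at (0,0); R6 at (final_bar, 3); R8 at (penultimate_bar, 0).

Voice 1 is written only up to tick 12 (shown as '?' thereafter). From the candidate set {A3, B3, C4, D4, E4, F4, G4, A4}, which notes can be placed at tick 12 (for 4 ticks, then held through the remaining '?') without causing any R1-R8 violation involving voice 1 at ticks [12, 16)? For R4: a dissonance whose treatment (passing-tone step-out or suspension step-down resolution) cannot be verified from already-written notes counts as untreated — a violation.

A3: legal
B3: violates R4
C4: legal
D4: violates R4
E4: violates R2
F4: violates R3
G4: violates R3,R4
A4: violates R2,R3

{A3, C4}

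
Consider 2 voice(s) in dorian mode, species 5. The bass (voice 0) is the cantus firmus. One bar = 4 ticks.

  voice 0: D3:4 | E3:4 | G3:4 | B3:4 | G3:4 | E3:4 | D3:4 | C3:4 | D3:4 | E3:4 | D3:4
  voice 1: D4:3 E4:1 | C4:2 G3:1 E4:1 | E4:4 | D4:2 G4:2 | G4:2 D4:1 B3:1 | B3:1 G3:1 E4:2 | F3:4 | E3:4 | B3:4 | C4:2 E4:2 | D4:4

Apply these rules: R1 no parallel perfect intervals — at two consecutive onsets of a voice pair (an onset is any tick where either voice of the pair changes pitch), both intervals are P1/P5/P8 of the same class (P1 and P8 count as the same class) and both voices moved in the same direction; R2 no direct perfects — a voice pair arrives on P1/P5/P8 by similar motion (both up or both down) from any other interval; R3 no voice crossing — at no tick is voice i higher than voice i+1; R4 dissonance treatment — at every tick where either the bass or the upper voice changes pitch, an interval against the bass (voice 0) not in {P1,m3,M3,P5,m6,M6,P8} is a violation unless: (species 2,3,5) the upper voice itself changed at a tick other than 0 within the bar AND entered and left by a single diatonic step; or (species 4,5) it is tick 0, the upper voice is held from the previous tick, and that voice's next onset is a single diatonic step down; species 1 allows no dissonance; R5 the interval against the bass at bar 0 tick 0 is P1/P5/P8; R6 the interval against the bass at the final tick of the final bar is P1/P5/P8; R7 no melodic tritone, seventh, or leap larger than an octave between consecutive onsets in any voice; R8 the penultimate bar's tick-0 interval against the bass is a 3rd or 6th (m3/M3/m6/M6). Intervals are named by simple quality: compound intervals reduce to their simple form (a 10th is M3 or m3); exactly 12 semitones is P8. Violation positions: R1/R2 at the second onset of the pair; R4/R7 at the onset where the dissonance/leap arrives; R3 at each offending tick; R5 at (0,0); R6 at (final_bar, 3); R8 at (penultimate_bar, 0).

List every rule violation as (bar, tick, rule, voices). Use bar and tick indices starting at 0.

bar 0: v0=D3 v1=D4 downbeat P8
bar 1: v0=E3 v1=C4 downbeat m6
bar 2: v0=G3 v1=E4 downbeat M6
bar 3: v0=B3 v1=D4 downbeat m3
bar 4: v0=G3 v1=G4 downbeat P8
bar 5: v0=E3 v1=B3 downbeat P5
bar 6: v0=D3 v1=F3 downbeat m3
bar 7: v0=C3 v1=E3 downbeat M3
bar 8: v0=D3 v1=B3 downbeat M6
bar 9: v0=E3 v1=C4 downbeat m6
bar 10: v0=D3 v1=D4 downbeat P8
  -> R4 @ bar 0 tick 3 v(0, 1): D3/E4 M2 untreated
  -> R7 @ bar 6 tick 0 v(1,): E4->F3 leap 11st
  -> R1 @ bar 10 tick 0 v(0, 1): E3/E4 P8 -> D3/D4 P8 similar

(0, 3, R4, (0, 1))
(6, 0, R7, (1,))
(10, 0, R1, (0, 1))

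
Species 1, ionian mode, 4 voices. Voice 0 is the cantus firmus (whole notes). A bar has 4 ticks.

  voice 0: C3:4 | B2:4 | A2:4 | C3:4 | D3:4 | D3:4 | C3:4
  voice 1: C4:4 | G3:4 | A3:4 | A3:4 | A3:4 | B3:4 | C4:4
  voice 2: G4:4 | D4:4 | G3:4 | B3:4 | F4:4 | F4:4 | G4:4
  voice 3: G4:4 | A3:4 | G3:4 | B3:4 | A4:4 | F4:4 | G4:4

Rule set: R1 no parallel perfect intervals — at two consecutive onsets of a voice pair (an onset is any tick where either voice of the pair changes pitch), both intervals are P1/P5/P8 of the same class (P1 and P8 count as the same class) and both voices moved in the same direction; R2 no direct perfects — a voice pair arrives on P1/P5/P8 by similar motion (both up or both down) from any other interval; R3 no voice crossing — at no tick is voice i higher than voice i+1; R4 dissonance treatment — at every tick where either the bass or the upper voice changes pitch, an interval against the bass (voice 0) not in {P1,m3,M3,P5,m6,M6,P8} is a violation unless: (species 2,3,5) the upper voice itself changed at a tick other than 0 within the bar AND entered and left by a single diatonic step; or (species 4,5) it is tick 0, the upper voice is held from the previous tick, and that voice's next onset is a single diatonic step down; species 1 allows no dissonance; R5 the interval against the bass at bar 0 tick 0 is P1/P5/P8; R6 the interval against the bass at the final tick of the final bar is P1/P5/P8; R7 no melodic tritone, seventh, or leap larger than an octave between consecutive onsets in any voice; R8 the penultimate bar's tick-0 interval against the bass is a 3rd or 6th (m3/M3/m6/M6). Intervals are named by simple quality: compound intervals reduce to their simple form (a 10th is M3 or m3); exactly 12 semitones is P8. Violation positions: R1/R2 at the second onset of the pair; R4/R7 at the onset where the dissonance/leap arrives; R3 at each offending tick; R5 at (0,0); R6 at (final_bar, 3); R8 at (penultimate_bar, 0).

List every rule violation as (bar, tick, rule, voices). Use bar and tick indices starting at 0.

bar 0: v0=C3 v1=C4 v2=G4 v3=G4 downbeat P5
bar 1: v0=B2 v1=G3 v2=D4 v3=A3 downbeat m7
bar 2: v0=A2 v1=A3 v2=G3 v3=G3 downbeat m7
bar 3: v0=C3 v1=A3 v2=B3 v3=B3 downbeat M7
bar 4: v0=D3 v1=A3 v2=F4 v3=A4 downbeat P5
bar 5: v0=D3 v1=B3 v2=F4 v3=F4 downbeat m3
bar 6: v0=C3 v1=C4 v2=G4 v3=G4 downbeat P5
  -> R1 @ bar 1 tick 0 v(1, 2): C4/G4 P5 -> G3/D4 P5 similar
  -> R3 @ bar 1 tick 0 v(2, 3): D4 above A3
  -> R4 @ bar 1 tick 0 v(0, 3): B2/A3 m7 untreated
  -> R7 @ bar 1 tick 0 v(3,): G4->A3 leap 10st
  -> R3 @ bar 1 tick 1 v(2, 3): D4 above A3
  -> R3 @ bar 1 tick 2 v(2, 3): D4 above A3
  -> R3 @ bar 1 tick 3 v(2, 3): D4 above A3
  -> R2 @ bar 2 tick 0 v(2, 3): D4/A3 P4 -> G3/G3 P1 similar
  -> R3 @ bar 2 tick 0 v(1, 2): A3 above G3
  -> R4 @ bar 2 tick 0 v(0, 2): A2/G3 m7 untreated
  -> R4 @ bar 2 tick 0 v(0, 3): A2/G3 m7 untreated
  -> R3 @ bar 2 tick 1 v(1, 2): A3 above G3
  -> R3 @ bar 2 tick 2 v(1, 2): A3 above G3
  -> R3 @ bar 2 tick 3 v(1, 2): A3 above G3
  -> R1 @ bar 3 tick 0 v(2, 3): G3/G3 P1 -> B3/B3 P1 similar
  -> R4 @ bar 3 tick 0 v(0, 2): C3/B3 M7 untreated
  -> R4 @ bar 3 tick 0 v(0, 3): C3/B3 M7 untreated
  -> R2 @ bar 4 tick 0 v(0, 3): C3/B3 M7 -> D3/A4 P5 similar
  -> R7 @ bar 4 tick 0 v(2,): B3->F4 leap 6st
  -> R7 @ bar 4 tick 0 v(3,): B3->A4 leap 10st
  -> R1 @ bar 6 tick 0 v(2, 3): F4/F4 P1 -> G4/G4 P1 similar
  -> R2 @ bar 6 tick 0 v(1, 2): B3/F4 TT -> C4/G4 P5 similar
  -> R2 @ bar 6 tick 0 v(1, 3): B3/F4 TT -> C4/G4 P5 similar

(1, 0, R1, (1, 2))
(1, 0, R3, (2, 3))
(1, 0, R4, (0, 3))
(1, 0, R7, (3,))
(1, 1, R3, (2, 3))
(1, 2, R3, (2, 3))
(1, 3, R3, (2, 3))
(2, 0, R2, (2, 3))
(2, 0, R3, (1, 2))
(2, 0, R4, (0, 2))
(2, 0, R4, (0, 3))
(2, 1, R3, (1, 2))
(2, 2, R3, (1, 2))
(2, 3, R3, (1, 2))
(3, 0, R1, (2, 3))
(3, 0, R4, (0, 2))
(3, 0, R4, (0, 3))
(4, 0, R2, (0, 3))
(4, 0, R7, (2,))
(4, 0, R7, (3,))
(6, 0, R1, (2, 3))
(6, 0, R2, (1, 2))
(6, 0, R2, (1, 3))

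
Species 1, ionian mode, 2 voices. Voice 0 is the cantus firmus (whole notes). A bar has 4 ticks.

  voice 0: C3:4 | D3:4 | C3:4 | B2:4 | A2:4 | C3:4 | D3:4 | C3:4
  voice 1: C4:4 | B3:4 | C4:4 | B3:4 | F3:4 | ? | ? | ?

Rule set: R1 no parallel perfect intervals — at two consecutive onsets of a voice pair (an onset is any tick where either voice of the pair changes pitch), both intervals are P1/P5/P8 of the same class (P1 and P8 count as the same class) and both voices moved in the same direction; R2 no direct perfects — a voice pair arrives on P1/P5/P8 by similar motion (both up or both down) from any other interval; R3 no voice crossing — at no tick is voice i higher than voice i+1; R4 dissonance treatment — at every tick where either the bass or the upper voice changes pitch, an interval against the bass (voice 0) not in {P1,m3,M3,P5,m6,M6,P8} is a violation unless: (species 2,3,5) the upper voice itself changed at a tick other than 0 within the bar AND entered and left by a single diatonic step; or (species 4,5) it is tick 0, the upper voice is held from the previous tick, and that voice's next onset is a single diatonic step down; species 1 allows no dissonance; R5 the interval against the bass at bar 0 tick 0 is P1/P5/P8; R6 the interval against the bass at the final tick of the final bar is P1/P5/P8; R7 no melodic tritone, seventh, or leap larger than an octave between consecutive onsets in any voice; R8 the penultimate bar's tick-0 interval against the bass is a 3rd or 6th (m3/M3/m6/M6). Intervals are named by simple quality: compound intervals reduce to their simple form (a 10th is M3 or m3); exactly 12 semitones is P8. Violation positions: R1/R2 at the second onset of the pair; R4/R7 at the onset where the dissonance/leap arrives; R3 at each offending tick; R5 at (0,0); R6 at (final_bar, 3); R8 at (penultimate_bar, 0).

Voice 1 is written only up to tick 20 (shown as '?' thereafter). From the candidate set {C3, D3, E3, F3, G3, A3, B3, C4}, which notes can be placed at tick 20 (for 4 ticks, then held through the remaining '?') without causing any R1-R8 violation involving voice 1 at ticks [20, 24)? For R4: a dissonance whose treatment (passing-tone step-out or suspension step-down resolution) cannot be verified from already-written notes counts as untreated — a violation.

{A3, C3, E3}

C3: legal
D3: violates R4
E3: legal
F3: violates R4
G3: violates R2
A3: legal
B3: violates R4,R7
C4: violates R2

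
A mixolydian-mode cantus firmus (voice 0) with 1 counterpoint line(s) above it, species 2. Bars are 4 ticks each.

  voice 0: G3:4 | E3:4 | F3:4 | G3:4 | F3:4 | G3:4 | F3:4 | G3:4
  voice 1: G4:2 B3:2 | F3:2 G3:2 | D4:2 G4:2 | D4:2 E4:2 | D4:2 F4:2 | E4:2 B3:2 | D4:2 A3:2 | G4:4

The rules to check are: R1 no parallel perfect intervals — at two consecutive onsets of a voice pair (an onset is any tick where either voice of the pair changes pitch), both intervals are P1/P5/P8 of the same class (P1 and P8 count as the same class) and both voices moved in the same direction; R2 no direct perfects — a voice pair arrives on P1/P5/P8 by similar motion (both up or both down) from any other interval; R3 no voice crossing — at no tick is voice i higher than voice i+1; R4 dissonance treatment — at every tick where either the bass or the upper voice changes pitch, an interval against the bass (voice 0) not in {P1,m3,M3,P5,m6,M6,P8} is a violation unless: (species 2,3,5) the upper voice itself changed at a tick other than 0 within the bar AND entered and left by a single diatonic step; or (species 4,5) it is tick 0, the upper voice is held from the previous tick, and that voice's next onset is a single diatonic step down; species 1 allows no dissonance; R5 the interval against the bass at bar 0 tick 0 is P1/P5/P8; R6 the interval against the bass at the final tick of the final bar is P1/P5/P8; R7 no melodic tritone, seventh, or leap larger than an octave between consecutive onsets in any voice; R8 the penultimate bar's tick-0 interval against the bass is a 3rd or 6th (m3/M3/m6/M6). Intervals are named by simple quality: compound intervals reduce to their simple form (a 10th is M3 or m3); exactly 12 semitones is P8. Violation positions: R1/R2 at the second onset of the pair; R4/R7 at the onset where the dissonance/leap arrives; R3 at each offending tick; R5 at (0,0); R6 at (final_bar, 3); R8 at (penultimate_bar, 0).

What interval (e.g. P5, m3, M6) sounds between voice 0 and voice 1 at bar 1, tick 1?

voice 0=E3 voice 1=F3 -> m2

m2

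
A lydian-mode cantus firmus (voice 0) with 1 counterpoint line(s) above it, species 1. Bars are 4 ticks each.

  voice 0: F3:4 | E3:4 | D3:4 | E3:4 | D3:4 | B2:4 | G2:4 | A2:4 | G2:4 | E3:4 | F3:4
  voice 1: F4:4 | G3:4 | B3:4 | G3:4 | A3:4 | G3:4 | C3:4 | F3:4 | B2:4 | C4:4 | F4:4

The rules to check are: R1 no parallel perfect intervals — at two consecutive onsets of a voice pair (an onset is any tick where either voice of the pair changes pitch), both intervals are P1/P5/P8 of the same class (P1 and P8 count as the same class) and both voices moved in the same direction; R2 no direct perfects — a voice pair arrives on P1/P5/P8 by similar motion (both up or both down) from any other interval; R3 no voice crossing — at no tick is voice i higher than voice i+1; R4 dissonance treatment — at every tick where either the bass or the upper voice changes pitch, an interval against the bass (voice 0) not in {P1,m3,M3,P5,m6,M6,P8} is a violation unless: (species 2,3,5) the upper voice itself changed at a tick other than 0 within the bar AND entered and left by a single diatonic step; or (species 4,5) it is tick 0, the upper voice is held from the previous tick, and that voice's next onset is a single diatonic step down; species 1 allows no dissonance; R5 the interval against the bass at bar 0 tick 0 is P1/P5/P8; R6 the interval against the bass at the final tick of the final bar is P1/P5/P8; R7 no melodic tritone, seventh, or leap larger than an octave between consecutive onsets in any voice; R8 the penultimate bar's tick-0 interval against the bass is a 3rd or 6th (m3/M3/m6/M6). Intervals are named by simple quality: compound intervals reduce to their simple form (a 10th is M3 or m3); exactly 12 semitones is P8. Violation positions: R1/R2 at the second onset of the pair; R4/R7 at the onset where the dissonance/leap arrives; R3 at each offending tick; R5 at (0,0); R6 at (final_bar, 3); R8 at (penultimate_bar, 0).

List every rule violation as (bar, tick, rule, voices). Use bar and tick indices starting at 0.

bar 0: v0=F3 v1=F4 downbeat P8
bar 1: v0=E3 v1=G3 downbeat m3
bar 2: v0=D3 v1=B3 downbeat M6
bar 3: v0=E3 v1=G3 downbeat m3
bar 4: v0=D3 v1=A3 downbeat P5
bar 5: v0=B2 v1=G3 downbeat m6
bar 6: v0=G2 v1=C3 downbeat P4
bar 7: v0=A2 v1=F3 downbeat m6
bar 8: v0=G2 v1=B2 downbeat M3
bar 9: v0=E3 v1=C4 downbeat m6
bar 10: v0=F3 v1=F4 downbeat P8
  -> R7 @ bar 1 tick 0 v(1,): F4->G3 leap 10st
  -> R4 @ bar 6 tick 0 v(0, 1): G2/C3 P4 untreated
  -> R7 @ bar 8 tick 0 v(1,): F3->B2 leap 6st
  -> R7 @ bar 9 tick 0 v(1,): B2->C4 leap 13st
  -> R2 @ bar 10 tick 0 v(0, 1): E3/C4 m6 -> F3/F4 P8 similar

(1, 0, R7, (1,))
(6, 0, R4, (0, 1))
(8, 0, R7, (1,))
(9, 0, R7, (1,))
(10, 0, R2, (0, 1))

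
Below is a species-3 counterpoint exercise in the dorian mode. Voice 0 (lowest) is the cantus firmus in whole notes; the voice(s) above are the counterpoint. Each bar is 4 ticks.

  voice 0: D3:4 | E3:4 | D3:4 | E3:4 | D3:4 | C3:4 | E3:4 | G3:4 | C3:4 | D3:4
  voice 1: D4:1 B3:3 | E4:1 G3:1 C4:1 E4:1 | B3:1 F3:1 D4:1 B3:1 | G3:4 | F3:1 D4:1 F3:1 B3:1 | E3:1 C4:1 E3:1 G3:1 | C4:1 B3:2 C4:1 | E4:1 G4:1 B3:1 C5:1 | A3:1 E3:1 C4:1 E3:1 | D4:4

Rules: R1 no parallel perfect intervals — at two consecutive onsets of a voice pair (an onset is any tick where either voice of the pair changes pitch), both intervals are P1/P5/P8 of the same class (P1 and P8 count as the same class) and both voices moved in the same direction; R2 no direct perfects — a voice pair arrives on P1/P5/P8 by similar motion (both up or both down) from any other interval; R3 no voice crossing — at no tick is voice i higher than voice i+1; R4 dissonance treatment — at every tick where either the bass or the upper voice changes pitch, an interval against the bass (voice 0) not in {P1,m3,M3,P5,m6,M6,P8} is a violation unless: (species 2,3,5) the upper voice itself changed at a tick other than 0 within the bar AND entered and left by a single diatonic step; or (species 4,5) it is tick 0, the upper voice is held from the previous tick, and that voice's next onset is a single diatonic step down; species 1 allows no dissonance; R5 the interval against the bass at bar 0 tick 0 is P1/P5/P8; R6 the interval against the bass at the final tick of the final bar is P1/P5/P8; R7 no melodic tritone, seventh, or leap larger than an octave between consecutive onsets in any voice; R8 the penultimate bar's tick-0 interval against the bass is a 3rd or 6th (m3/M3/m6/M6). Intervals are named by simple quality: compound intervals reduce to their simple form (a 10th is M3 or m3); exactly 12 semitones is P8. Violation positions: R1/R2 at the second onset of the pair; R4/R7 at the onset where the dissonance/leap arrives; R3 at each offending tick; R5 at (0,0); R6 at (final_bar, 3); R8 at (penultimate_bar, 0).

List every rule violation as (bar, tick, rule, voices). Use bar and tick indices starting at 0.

(1, 0, R2, (0, 1))
(2, 1, R7, (1,))
(4, 3, R7, (1,))
(7, 3, R4, (0, 1))
(7, 3, R7, (1,))
(8, 0, R7, (1,))
(9, 0, R2, (0, 1))
(9, 0, R7, (1,))

bar 0: v0=D3 v1=D4 downbeat P8
bar 1: v0=E3 v1=E4 downbeat P8
bar 2: v0=D3 v1=B3 downbeat M6
bar 3: v0=E3 v1=G3 downbeat m3
bar 4: v0=D3 v1=F3 downbeat m3
bar 5: v0=C3 v1=E3 downbeat M3
bar 6: v0=E3 v1=C4 downbeat m6
bar 7: v0=G3 v1=E4 downbeat M6
bar 8: v0=C3 v1=A3 downbeat M6
bar 9: v0=D3 v1=D4 downbeat P8
  -> R2 @ bar 1 tick 0 v(0, 1): D3/B3 M6 -> E3/E4 P8 similar
  -> R7 @ bar 2 tick 1 v(1,): B3->F3 leap 6st
  -> R7 @ bar 4 tick 3 v(1,): F3->B3 leap 6st
  -> R4 @ bar 7 tick 3 v(0, 1): G3/C5 P4 untreated
  -> R7 @ bar 7 tick 3 v(1,): B3->C5 leap 13st
  -> R7 @ bar 8 tick 0 v(1,): C5->A3 leap 15st
  -> R2 @ bar 9 tick 0 v(0, 1): C3/E3 M3 -> D3/D4 P8 similar
  -> R7 @ bar 9 tick 0 v(1,): E3->D4 leap 10st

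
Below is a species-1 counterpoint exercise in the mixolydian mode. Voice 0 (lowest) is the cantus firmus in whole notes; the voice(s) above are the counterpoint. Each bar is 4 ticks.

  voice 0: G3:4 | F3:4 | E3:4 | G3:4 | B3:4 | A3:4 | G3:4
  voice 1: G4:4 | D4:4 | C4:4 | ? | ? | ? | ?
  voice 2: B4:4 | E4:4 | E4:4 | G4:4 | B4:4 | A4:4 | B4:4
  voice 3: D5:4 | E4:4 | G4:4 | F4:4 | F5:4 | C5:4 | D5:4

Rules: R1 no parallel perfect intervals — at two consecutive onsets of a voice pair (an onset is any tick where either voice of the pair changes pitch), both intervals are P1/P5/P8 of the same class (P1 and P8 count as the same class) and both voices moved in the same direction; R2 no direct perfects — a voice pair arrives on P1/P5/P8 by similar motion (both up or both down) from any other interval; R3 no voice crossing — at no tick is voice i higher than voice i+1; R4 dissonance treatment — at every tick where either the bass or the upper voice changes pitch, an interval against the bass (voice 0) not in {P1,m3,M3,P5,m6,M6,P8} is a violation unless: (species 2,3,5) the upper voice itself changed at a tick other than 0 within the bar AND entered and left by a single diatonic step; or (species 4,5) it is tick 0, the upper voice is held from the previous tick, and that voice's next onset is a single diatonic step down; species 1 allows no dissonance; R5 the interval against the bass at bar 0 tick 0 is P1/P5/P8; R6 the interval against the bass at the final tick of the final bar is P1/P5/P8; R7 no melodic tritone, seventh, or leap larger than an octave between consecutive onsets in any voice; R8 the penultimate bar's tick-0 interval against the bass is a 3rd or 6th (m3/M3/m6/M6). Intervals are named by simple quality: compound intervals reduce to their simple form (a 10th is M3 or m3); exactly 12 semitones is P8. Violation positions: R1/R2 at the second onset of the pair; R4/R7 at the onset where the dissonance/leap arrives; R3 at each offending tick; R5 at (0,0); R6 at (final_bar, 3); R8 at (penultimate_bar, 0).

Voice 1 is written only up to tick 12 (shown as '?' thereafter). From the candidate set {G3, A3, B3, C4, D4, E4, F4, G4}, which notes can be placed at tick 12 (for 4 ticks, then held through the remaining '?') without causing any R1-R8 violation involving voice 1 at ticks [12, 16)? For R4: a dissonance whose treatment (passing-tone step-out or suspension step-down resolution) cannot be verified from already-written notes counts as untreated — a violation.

{B3, E4, G3}

G3: legal
A3: violates R4
B3: legal
C4: violates R4
D4: violates R2
E4: legal
F4: violates R4
G4: violates R2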